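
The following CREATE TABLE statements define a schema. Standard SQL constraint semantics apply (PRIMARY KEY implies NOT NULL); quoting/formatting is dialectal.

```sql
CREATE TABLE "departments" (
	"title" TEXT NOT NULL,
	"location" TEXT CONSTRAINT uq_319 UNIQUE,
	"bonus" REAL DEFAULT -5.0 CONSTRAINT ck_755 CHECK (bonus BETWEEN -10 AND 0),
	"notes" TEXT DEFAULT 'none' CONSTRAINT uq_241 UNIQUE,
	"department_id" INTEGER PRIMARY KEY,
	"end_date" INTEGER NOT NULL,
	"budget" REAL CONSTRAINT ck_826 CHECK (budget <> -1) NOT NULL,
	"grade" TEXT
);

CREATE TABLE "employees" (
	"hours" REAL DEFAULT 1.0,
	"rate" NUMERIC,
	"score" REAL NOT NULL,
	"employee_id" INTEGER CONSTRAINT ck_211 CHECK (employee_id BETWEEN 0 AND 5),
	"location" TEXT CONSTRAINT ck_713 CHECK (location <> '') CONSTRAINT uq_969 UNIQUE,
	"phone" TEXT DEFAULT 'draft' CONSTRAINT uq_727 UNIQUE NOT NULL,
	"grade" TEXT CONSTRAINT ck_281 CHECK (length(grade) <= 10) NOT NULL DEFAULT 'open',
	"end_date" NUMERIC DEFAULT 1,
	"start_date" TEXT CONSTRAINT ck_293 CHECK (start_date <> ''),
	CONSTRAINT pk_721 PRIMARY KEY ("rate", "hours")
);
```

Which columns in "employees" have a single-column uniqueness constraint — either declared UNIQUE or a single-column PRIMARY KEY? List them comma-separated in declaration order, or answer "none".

location, phone

- hours: part of a composite PRIMARY KEY — only the tuple is unique, not this column on its own.
- rate: part of a composite PRIMARY KEY — only the tuple is unique, not this column on its own.
- score: no UNIQUE or single-column PK constraint.
- employee_id: no UNIQUE or single-column PK constraint.
- location: declared UNIQUE → unique.
- phone: declared UNIQUE → unique.
- grade: no UNIQUE or single-column PK constraint.
- end_date: no UNIQUE or single-column PK constraint.
- start_date: no UNIQUE or single-column PK constraint.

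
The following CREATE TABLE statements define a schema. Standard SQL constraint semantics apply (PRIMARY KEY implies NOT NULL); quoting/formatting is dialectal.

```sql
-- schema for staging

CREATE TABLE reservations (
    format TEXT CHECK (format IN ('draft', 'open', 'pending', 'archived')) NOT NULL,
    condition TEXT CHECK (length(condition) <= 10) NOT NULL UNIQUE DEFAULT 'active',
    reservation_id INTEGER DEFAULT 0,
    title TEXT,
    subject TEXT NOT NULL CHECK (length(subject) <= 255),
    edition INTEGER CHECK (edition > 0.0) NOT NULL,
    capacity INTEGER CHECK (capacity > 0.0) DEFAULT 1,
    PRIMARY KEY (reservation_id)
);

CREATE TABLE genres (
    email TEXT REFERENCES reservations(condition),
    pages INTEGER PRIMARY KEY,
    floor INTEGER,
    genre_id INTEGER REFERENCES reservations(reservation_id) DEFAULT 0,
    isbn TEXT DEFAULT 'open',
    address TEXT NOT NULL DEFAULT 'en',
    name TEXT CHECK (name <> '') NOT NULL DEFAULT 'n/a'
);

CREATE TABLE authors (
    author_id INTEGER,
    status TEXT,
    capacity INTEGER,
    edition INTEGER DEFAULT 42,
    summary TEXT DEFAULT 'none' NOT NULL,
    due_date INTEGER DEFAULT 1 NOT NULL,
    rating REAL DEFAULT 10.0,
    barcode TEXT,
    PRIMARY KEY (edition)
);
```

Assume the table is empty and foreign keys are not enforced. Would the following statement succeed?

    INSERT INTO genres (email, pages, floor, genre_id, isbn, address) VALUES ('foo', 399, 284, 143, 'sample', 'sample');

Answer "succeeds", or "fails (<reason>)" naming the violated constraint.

succeeds

NOT NULL columns: address is supplied; name defaults to 'n/a'; pages is supplied.
No constraint is violated.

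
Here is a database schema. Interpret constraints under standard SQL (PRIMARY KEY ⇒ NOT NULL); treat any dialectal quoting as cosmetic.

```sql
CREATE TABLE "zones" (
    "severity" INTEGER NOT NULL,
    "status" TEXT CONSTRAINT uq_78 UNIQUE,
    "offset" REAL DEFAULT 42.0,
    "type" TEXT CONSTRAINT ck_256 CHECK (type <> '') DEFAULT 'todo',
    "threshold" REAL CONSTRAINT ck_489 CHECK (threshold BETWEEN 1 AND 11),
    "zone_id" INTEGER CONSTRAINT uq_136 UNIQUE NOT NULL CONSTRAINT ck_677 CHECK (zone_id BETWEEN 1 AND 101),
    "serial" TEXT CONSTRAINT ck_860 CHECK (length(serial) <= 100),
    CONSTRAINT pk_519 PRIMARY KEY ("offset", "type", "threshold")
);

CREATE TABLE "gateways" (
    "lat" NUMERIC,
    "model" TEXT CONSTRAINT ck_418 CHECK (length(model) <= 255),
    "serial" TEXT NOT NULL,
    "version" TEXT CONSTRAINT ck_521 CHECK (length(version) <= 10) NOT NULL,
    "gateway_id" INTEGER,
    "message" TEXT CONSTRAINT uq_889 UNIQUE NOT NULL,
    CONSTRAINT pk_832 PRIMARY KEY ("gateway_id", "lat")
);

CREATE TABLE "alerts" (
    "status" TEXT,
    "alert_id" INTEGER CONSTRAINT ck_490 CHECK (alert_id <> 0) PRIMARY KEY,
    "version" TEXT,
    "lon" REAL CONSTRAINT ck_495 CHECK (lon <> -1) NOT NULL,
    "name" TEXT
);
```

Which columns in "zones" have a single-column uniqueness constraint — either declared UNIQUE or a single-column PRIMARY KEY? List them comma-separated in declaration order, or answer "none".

status, zone_id

- severity: no UNIQUE or single-column PK constraint.
- status: declared UNIQUE → unique.
- offset: part of a composite PRIMARY KEY — only the tuple is unique, not this column on its own.
- type: part of a composite PRIMARY KEY — only the tuple is unique, not this column on its own.
- threshold: part of a composite PRIMARY KEY — only the tuple is unique, not this column on its own.
- zone_id: declared UNIQUE → unique.
- serial: no UNIQUE or single-column PK constraint.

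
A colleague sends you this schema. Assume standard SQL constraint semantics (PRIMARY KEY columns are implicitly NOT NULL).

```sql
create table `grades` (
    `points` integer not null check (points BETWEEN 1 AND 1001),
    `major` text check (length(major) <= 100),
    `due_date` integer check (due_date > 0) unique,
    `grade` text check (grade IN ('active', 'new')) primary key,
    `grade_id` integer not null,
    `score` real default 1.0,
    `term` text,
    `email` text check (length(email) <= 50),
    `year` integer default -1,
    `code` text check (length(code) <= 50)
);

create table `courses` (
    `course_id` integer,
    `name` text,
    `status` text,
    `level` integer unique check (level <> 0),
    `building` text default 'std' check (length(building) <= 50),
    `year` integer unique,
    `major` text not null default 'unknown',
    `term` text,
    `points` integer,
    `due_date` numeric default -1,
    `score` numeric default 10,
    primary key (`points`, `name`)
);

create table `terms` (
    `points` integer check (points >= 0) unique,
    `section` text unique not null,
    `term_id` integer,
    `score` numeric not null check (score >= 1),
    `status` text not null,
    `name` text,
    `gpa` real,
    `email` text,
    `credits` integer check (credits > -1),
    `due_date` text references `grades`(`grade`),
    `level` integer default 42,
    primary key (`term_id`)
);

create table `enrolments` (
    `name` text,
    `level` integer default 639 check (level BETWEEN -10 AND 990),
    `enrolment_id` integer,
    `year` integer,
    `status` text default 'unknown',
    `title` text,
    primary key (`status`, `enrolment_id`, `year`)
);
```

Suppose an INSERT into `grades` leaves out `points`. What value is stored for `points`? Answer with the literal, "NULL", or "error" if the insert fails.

error

points has no DEFAULT clause.
Omitting it would insert NULL, but it is declared NOT NULL, so the INSERT fails.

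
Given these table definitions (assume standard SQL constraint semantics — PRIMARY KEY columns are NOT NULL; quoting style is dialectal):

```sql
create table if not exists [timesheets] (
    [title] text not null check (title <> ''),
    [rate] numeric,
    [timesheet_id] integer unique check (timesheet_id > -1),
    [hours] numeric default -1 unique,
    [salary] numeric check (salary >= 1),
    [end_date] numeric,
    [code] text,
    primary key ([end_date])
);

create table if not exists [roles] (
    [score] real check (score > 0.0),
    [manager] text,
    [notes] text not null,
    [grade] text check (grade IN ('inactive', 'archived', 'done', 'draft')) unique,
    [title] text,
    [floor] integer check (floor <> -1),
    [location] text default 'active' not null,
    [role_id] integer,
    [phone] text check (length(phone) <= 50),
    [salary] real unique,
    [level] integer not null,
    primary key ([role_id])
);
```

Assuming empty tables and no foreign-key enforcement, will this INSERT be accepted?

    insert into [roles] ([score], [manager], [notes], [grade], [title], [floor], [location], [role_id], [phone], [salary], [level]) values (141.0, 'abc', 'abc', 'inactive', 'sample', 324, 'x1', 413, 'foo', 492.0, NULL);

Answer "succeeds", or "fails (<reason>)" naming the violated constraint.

fails (NOT NULL on level)

level is explicitly set to NULL, but level is declared NOT NULL.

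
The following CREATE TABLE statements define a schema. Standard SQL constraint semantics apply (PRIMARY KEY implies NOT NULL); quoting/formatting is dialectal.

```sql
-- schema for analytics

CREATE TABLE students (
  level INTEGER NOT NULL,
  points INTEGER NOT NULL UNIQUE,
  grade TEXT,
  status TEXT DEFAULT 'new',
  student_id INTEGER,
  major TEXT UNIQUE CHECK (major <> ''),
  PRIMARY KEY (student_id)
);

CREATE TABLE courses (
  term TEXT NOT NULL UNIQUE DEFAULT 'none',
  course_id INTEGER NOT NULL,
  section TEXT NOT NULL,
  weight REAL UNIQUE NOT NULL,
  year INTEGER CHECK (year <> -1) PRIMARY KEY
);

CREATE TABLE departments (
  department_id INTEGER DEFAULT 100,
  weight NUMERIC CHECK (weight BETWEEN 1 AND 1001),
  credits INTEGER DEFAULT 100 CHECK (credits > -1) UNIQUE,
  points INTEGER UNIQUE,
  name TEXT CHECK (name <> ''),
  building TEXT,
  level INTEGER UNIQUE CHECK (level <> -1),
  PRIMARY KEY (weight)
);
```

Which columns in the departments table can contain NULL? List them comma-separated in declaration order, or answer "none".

department_id, credits, points, name, building, level

- department_id: DEFAULT only fills an omitted column; an explicit NULL is still allowed → nullable.
- weight: part of the PRIMARY KEY, which implies NOT NULL → not nullable.
- credits: CHECK does not forbid NULL (a CHECK constraint passes when its expression is NULL) → nullable.
- points: UNIQUE does not imply NOT NULL → nullable.
- name: CHECK does not forbid NULL (a CHECK constraint passes when its expression is NULL) → nullable.
- building: no NOT NULL constraint applies → nullable.
- level: CHECK does not forbid NULL (a CHECK constraint passes when its expression is NULL) → nullable.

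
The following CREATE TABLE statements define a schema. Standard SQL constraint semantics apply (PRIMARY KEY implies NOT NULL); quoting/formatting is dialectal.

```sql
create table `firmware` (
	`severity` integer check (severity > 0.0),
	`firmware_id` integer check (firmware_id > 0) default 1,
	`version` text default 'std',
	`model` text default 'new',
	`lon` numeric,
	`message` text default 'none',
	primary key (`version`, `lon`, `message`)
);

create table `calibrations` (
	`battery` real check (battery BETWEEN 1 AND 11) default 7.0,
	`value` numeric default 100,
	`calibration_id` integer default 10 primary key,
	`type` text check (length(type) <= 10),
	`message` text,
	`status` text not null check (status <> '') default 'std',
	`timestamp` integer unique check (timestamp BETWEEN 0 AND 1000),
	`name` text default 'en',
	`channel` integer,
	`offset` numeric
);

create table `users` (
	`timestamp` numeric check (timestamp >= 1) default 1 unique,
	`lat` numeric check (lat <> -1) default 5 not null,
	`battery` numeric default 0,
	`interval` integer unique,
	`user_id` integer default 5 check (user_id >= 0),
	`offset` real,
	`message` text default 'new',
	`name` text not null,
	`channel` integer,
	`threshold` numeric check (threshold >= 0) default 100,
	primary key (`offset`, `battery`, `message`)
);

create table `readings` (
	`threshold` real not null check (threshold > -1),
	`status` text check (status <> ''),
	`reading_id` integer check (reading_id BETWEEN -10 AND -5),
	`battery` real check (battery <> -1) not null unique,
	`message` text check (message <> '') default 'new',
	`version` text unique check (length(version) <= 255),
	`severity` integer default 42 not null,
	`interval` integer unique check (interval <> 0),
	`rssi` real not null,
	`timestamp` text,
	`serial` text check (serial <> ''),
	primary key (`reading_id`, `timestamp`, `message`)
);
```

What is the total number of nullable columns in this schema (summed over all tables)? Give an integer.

20

firmware: 3 nullable (severity, firmware_id, model — PK (version, lon, message) and explicit NOT NULL columns excluded).
calibrations: 8 nullable (battery, value, type, message, timestamp, name, channel, offset — PK (calibration_id) and explicit NOT NULL columns excluded).
users: 5 nullable (timestamp, interval, user_id, channel, threshold — PK (offset, battery, message) and explicit NOT NULL columns excluded).
readings: 4 nullable (status, version, interval, serial — PK (reading_id, timestamp, message) and explicit NOT NULL columns excluded).
Total: 3 + 8 + 5 + 4 = 20.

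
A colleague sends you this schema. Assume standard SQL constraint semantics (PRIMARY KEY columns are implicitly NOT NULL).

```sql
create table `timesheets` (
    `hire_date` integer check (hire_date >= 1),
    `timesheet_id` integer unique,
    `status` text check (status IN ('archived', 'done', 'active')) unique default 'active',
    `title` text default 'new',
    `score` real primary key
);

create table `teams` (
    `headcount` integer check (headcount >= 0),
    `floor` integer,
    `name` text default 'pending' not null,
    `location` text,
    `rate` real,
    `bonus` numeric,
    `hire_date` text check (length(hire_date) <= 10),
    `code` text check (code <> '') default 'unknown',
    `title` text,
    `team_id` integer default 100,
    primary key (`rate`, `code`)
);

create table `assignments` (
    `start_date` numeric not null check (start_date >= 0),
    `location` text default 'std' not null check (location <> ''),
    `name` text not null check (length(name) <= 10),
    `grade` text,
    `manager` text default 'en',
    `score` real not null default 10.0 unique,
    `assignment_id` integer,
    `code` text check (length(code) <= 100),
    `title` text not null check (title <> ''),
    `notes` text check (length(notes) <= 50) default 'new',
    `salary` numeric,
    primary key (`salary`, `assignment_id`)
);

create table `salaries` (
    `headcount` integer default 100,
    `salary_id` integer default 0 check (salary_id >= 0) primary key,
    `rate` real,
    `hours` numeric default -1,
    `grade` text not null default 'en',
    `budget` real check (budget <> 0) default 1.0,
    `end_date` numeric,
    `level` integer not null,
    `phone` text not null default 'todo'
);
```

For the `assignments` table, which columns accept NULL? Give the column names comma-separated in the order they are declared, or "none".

grade, manager, code, notes

- start_date: declared NOT NULL → not nullable.
- location: declared NOT NULL → not nullable.
- name: declared NOT NULL → not nullable.
- grade: no NOT NULL constraint applies → nullable.
- manager: DEFAULT only fills an omitted column; an explicit NULL is still allowed → nullable.
- score: declared NOT NULL → not nullable.
- assignment_id: part of the PRIMARY KEY, which implies NOT NULL → not nullable.
- code: CHECK does not forbid NULL (a CHECK constraint passes when its expression is NULL) → nullable.
- title: declared NOT NULL → not nullable.
- notes: CHECK does not forbid NULL (a CHECK constraint passes when its expression is NULL) → nullable.
- salary: part of the PRIMARY KEY, which implies NOT NULL → not nullable.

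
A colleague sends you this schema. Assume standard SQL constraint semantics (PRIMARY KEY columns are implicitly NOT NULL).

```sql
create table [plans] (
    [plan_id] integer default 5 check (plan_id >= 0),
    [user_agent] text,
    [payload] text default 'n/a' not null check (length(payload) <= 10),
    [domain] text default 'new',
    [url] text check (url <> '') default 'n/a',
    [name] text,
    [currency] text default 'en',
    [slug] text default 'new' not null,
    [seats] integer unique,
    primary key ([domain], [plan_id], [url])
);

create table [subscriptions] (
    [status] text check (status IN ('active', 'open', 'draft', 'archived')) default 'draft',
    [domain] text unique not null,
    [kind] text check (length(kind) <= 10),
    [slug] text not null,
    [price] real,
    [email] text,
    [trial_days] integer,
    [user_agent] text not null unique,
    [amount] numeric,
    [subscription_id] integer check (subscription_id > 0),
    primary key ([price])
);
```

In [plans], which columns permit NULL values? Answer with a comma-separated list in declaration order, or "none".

- plan_id: part of the PRIMARY KEY, which implies NOT NULL → not nullable.
- user_agent: no NOT NULL constraint applies → nullable.
- payload: declared NOT NULL → not nullable.
- domain: part of the PRIMARY KEY, which implies NOT NULL → not nullable.
- url: part of the PRIMARY KEY, which implies NOT NULL → not nullable.
- name: no NOT NULL constraint applies → nullable.
- currency: DEFAULT only fills an omitted column; an explicit NULL is still allowed → nullable.
- slug: declared NOT NULL → not nullable.
- seats: UNIQUE does not imply NOT NULL → nullable.

user_agent, name, currency, seats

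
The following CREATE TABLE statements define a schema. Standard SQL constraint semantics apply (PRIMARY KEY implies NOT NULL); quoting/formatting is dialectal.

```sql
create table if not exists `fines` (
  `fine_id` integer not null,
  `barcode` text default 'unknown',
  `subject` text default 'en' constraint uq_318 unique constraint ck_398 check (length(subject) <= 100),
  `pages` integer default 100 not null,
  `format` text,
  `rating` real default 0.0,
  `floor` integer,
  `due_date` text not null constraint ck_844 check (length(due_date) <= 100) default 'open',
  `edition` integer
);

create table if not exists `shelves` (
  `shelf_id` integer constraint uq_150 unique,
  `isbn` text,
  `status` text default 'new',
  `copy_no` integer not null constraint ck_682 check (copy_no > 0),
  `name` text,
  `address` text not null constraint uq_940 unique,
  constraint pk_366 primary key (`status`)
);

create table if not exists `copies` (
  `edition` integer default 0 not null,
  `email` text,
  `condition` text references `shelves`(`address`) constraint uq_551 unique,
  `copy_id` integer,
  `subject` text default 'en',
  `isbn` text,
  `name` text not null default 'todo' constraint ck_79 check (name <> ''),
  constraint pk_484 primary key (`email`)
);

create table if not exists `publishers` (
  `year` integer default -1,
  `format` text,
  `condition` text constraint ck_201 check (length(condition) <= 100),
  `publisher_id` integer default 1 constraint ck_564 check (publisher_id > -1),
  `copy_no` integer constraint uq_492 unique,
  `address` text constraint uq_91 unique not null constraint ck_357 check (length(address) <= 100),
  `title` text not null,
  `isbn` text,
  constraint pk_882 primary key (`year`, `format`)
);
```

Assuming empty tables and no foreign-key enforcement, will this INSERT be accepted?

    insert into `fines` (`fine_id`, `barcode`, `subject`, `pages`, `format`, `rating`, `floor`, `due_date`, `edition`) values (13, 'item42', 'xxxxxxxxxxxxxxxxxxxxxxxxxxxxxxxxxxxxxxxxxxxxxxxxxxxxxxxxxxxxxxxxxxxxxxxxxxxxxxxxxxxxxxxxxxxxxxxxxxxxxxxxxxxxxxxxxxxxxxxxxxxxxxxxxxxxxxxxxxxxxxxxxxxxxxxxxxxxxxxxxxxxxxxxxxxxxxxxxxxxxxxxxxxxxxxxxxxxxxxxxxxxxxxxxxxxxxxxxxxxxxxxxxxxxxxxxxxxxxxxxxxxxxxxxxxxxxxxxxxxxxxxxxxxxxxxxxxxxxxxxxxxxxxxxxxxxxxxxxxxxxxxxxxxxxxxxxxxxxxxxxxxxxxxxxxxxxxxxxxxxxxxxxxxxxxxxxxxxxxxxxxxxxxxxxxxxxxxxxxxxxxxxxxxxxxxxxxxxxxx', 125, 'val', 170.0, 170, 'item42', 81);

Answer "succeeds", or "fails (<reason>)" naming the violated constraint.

fails (CHECK on subject)

The value 'xxxxxxxxxxxxxxxxxxxxxxxxxxxxxxxxxxxxxxxxxxxxxxxxxxxxxxxxxxxxxxxxxxxxxxxxxxxxxxxxxxxxxxxxxxxxxxxxxxxxxxxxxxxxxxxxxxxxxxxxxxxxxxxxxxxxxxxxxxxxxxxxxxxxxxxxxxxxxxxxxxxxxxxxxxxxxxxxxxxxxxxxxxxxxxxxxxxxxxxxxxxxxxxxxxxxxxxxxxxxxxxxxxxxxxxxxxxxxxxxxxxxxxxxxxxxxxxxxxxxxxxxxxxxxxxxxxxxxxxxxxxxxxxxxxxxxxxxxxxxxxxxxxxxxxxxxxxxxxxxxxxxxxxxxxxxxxxxxxxxxxxxxxxxxxxxxxxxxxxxxxxxxxxxxxxxxxxxxxxxxxxxxxxxxxxxxxxxxxxx' for subject violates CHECK (length(subject) <= 100).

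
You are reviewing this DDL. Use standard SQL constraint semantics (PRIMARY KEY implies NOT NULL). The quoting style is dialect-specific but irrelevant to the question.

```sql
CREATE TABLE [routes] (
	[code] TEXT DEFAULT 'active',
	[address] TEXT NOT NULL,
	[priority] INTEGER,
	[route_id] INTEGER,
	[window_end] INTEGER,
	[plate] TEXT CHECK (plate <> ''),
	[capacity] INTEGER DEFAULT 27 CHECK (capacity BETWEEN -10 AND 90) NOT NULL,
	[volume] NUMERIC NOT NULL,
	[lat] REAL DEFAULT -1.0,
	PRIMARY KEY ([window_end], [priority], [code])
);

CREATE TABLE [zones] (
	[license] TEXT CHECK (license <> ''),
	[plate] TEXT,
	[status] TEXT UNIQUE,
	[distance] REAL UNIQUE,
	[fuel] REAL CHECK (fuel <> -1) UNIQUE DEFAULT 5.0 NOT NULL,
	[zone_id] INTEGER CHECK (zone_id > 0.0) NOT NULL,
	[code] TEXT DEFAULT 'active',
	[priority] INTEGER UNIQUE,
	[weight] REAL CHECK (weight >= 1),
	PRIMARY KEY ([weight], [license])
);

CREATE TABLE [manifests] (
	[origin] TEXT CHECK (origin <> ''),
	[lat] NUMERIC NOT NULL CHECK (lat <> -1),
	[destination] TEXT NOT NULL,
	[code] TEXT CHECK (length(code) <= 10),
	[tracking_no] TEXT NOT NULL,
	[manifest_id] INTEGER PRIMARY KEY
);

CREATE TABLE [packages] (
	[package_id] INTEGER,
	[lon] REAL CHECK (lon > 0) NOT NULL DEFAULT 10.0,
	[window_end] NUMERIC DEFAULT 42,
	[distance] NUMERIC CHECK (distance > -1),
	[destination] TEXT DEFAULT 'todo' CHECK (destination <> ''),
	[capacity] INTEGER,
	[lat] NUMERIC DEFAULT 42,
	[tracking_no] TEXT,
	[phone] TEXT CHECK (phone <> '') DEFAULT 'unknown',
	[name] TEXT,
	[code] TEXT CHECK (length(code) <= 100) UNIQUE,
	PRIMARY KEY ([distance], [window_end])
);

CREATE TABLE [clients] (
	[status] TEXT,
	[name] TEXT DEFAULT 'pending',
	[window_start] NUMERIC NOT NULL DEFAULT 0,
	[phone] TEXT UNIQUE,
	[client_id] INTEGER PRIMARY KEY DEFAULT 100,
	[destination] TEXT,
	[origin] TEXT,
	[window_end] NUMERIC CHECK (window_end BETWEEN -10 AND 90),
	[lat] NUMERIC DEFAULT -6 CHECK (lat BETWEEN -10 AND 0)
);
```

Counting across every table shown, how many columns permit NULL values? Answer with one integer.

25

routes: 3 nullable (route_id, plate, lat — PK (window_end, priority, code) and explicit NOT NULL columns excluded).
zones: 5 nullable (plate, status, distance, code, priority — PK (weight, license) and explicit NOT NULL columns excluded).
manifests: 2 nullable (origin, code — PK (manifest_id) and explicit NOT NULL columns excluded).
packages: 8 nullable (package_id, destination, capacity, lat, tracking_no, phone, name, code — PK (distance, window_end) and explicit NOT NULL columns excluded).
clients: 7 nullable (status, name, phone, destination, origin, window_end, lat — PK (client_id) and explicit NOT NULL columns excluded).
Total: 3 + 5 + 2 + 8 + 7 = 25.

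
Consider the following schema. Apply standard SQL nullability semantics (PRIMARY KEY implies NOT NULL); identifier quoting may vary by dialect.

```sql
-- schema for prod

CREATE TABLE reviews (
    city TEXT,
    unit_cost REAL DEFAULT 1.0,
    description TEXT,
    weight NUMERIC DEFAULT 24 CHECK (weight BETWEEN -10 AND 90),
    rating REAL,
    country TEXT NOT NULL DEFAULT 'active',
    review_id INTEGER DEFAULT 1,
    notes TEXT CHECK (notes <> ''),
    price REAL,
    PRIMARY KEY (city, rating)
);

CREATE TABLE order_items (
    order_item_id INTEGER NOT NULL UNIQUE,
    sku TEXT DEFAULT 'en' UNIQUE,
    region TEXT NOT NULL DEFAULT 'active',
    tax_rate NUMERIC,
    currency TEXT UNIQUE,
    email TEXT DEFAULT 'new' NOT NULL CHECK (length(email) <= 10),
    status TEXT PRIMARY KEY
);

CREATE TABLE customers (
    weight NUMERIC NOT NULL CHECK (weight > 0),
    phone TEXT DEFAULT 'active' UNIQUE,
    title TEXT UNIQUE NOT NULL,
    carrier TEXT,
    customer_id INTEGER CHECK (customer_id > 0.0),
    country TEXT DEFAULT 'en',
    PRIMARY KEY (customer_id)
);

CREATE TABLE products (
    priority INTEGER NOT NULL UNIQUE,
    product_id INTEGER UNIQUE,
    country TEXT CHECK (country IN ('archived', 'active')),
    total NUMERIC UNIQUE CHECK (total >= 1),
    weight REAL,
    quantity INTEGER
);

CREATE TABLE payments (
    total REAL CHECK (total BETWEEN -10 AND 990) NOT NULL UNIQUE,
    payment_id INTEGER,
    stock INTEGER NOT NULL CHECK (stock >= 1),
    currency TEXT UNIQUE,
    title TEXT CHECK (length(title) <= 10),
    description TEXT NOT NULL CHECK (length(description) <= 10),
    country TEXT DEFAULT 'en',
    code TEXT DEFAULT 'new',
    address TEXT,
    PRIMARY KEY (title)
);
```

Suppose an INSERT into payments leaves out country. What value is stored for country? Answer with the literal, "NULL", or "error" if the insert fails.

country has an explicit DEFAULT 'en'.
When the column is omitted from an INSERT, that default is used.

'en'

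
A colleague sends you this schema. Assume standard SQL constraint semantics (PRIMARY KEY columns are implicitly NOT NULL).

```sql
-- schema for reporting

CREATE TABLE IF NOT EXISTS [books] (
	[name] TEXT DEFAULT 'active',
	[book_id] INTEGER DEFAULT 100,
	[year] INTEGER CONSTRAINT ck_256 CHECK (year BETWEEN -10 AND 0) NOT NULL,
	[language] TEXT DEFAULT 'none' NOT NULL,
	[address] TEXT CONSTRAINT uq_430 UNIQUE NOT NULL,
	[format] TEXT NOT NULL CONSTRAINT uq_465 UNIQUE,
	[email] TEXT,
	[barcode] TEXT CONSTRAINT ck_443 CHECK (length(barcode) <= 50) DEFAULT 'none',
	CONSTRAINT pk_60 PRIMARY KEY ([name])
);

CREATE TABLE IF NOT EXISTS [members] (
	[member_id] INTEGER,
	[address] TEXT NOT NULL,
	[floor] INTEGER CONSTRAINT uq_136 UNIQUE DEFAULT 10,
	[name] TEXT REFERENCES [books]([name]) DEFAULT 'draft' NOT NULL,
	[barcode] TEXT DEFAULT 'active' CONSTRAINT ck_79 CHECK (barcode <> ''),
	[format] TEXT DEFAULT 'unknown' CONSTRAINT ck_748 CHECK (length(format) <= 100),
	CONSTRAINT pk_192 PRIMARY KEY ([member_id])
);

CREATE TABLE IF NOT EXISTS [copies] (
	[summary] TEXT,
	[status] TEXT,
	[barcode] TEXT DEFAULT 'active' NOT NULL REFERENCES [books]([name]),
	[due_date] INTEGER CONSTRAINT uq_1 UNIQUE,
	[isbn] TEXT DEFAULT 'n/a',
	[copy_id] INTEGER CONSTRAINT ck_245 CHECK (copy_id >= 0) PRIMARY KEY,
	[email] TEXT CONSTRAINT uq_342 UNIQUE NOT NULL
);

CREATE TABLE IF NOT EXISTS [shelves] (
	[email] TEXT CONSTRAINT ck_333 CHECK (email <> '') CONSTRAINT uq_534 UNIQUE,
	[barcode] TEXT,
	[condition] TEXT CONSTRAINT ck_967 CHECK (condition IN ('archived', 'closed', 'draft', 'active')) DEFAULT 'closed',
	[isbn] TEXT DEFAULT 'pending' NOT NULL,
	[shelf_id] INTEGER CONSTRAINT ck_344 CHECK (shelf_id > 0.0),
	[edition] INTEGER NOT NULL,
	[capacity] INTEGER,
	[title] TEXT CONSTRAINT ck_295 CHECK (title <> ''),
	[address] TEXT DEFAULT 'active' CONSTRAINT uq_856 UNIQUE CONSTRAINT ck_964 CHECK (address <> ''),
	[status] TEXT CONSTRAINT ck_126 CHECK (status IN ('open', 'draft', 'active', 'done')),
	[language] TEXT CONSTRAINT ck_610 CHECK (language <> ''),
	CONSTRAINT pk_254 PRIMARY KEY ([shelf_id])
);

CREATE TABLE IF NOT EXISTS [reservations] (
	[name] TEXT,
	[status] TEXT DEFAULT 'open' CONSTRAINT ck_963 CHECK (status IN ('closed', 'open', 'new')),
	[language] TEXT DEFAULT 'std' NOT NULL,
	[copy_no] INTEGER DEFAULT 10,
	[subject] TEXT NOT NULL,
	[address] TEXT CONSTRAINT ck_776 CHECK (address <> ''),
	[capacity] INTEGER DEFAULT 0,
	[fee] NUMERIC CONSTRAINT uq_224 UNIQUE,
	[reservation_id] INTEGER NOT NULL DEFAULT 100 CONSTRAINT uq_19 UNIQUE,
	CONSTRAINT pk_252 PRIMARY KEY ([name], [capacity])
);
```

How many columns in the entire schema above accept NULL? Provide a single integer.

22

books: 3 nullable (book_id, email, barcode — PK (name) and explicit NOT NULL columns excluded).
members: 3 nullable (floor, barcode, format — PK (member_id) and explicit NOT NULL columns excluded).
copies: 4 nullable (summary, status, due_date, isbn — PK (copy_id) and explicit NOT NULL columns excluded).
shelves: 8 nullable (email, barcode, condition, capacity, title, address, status, language — PK (shelf_id) and explicit NOT NULL columns excluded).
reservations: 4 nullable (status, copy_no, address, fee — PK (name, capacity) and explicit NOT NULL columns excluded).
Total: 3 + 3 + 4 + 8 + 4 = 22.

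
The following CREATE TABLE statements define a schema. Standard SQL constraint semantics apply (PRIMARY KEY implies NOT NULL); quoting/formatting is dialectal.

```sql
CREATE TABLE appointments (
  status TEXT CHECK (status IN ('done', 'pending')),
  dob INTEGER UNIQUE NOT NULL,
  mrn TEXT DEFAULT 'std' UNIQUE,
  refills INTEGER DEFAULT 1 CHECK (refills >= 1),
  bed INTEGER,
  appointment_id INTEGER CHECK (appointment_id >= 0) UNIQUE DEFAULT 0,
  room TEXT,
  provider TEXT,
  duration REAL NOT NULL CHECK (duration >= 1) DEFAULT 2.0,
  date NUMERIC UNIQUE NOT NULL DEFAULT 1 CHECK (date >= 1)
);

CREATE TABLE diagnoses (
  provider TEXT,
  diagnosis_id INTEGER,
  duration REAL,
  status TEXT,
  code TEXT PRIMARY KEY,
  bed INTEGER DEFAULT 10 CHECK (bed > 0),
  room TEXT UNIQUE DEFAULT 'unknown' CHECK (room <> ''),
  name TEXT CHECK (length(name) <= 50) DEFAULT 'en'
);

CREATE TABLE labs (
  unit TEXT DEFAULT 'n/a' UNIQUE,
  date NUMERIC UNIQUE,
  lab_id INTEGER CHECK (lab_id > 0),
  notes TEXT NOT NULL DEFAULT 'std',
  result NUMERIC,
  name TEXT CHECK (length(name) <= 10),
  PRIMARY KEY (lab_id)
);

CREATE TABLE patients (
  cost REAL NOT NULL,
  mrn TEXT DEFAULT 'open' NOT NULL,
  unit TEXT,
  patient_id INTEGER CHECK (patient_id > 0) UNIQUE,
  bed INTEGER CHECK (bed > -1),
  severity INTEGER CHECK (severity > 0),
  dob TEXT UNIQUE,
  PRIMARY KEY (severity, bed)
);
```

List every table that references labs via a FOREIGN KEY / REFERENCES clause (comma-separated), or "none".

none

No REFERENCES clause anywhere in the schema names labs.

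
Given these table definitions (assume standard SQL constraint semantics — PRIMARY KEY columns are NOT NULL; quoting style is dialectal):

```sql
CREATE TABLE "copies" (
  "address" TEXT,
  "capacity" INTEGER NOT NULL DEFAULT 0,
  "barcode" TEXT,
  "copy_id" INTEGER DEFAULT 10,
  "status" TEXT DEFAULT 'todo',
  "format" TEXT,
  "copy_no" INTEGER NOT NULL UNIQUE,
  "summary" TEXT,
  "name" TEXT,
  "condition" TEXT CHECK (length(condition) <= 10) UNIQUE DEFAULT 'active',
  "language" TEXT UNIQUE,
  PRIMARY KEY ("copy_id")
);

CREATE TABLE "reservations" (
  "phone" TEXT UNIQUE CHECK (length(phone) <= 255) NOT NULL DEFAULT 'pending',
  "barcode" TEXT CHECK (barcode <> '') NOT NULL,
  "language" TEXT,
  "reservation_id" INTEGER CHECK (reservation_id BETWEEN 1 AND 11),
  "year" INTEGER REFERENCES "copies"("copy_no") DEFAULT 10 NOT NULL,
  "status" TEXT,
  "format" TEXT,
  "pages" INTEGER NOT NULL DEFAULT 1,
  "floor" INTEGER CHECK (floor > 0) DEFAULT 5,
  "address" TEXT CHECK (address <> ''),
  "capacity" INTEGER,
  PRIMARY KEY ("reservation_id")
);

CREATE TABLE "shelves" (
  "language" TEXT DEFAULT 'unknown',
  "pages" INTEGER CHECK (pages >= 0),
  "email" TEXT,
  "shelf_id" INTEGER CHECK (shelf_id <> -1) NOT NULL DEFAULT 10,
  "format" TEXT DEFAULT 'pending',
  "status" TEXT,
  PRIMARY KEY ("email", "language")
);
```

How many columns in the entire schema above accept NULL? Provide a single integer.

copies: 8 nullable (address, barcode, status, format, summary, name, condition, language — PK (copy_id) and explicit NOT NULL columns excluded).
reservations: 6 nullable (language, status, format, floor, address, capacity — PK (reservation_id) and explicit NOT NULL columns excluded).
shelves: 3 nullable (pages, format, status — PK (email, language) and explicit NOT NULL columns excluded).
Total: 8 + 6 + 3 = 17.

17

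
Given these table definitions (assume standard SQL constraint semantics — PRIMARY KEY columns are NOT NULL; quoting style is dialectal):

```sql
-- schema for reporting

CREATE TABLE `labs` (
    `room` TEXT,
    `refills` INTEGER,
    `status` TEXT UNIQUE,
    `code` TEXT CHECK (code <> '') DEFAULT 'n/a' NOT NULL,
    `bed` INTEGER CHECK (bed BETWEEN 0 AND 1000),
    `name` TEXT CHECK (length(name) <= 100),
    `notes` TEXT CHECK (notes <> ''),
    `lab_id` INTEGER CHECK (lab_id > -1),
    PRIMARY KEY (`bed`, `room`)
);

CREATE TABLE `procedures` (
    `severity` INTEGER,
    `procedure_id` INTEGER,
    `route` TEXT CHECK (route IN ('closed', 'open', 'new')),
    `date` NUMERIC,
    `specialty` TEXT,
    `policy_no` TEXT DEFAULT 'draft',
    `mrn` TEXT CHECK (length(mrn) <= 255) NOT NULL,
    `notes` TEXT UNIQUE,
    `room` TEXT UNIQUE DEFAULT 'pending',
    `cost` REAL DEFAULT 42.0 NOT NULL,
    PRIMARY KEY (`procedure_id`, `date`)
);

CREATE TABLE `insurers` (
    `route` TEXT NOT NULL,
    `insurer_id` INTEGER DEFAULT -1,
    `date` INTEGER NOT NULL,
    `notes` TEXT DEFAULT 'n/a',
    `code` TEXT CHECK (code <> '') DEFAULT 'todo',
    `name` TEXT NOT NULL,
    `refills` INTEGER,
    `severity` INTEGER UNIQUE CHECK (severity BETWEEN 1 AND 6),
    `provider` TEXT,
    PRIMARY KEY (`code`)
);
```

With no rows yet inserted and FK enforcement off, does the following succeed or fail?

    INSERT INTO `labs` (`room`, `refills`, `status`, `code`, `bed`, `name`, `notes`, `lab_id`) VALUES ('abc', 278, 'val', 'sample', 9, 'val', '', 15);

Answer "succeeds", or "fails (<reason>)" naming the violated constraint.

The value '' for notes violates CHECK (notes <> '').

fails (CHECK on notes)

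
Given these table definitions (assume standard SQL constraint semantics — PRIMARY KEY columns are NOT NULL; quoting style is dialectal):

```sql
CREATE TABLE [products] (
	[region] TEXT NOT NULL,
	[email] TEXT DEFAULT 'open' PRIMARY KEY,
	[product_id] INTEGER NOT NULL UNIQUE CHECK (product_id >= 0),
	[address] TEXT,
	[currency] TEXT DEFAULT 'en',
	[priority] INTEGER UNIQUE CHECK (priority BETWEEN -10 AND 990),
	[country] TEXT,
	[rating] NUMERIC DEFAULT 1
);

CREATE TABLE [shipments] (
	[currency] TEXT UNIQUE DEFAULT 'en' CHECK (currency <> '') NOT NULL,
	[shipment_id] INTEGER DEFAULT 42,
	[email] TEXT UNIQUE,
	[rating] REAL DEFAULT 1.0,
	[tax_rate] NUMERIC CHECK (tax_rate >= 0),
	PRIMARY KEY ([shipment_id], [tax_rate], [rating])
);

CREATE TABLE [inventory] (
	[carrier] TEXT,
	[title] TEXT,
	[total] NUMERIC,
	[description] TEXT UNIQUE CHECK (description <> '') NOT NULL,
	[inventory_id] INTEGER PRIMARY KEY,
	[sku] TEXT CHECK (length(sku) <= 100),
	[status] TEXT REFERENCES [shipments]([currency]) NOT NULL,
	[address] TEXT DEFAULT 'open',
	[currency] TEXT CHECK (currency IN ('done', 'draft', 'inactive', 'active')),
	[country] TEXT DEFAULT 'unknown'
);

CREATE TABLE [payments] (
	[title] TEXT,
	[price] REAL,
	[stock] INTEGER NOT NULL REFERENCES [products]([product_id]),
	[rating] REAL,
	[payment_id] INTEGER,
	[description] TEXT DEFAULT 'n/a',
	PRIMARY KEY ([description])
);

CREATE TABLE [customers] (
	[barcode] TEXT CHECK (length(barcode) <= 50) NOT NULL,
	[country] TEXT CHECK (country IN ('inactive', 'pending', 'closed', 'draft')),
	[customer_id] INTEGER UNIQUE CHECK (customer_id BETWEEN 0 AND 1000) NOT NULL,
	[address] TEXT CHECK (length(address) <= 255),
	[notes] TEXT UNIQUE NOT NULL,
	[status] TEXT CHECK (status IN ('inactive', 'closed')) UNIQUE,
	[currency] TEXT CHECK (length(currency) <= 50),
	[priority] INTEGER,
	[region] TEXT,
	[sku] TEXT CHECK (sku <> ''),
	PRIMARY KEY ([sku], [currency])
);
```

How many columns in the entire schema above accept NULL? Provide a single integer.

22

products: 5 nullable (address, currency, priority, country, rating — PK (email) and explicit NOT NULL columns excluded).
shipments: 1 nullable (email — PK (shipment_id, tax_rate, rating) and explicit NOT NULL columns excluded).
inventory: 7 nullable (carrier, title, total, sku, address, currency, country — PK (inventory_id) and explicit NOT NULL columns excluded).
payments: 4 nullable (title, price, rating, payment_id — PK (description) and explicit NOT NULL columns excluded).
customers: 5 nullable (country, address, status, priority, region — PK (sku, currency) and explicit NOT NULL columns excluded).
Total: 5 + 1 + 7 + 4 + 5 = 22.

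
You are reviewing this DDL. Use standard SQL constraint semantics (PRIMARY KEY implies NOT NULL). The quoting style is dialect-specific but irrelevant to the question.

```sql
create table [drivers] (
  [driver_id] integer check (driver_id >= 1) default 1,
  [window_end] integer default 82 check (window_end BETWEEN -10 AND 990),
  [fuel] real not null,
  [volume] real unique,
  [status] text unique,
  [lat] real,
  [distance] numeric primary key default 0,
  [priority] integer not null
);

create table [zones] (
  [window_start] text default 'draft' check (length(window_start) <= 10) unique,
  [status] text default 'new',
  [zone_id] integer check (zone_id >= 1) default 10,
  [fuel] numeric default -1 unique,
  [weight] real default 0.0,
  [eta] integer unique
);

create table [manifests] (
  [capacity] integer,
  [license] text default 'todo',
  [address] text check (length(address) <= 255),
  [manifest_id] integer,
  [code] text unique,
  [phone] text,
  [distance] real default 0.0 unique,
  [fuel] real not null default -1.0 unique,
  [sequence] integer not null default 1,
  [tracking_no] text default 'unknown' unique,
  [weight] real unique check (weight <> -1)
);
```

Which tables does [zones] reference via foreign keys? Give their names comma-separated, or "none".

No column in zones has a REFERENCES clause.

none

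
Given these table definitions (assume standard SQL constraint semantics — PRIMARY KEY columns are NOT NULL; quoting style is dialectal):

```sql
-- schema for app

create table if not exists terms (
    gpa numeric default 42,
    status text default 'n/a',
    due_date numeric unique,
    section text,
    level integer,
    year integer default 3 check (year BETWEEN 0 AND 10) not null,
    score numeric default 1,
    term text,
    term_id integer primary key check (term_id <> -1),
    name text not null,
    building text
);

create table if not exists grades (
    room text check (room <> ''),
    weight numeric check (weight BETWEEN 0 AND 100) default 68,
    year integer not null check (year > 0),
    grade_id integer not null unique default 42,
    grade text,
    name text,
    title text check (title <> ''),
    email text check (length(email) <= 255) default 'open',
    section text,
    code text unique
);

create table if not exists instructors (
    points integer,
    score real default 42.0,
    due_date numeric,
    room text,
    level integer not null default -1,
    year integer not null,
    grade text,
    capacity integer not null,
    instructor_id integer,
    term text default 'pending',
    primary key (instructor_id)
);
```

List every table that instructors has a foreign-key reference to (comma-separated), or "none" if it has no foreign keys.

none

No column in instructors has a REFERENCES clause.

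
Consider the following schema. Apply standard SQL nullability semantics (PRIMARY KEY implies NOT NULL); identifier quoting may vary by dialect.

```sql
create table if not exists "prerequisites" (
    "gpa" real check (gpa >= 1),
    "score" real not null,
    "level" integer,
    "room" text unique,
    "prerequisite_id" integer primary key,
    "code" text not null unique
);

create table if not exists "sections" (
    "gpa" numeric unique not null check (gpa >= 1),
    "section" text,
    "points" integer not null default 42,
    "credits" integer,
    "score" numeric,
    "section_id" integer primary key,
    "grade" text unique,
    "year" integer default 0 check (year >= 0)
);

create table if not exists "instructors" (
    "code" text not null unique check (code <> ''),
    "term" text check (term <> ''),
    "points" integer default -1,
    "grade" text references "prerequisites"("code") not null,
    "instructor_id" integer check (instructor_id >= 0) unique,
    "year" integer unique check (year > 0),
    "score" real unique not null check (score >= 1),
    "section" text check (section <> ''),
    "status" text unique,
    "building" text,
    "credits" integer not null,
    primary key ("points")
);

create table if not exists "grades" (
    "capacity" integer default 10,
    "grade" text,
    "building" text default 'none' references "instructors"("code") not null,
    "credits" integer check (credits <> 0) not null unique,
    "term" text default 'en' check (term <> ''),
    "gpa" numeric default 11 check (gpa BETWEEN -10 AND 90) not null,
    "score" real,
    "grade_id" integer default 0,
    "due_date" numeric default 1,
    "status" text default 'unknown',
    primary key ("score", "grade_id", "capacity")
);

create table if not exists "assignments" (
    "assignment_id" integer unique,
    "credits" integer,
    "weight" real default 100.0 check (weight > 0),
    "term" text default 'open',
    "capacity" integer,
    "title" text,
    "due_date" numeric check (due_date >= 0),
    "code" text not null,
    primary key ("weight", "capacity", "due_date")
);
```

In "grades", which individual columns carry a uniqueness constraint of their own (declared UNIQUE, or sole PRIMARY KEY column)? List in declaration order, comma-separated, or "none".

credits

- capacity: part of a composite PRIMARY KEY — only the tuple is unique, not this column on its own.
- grade: no UNIQUE or single-column PK constraint.
- building: no UNIQUE or single-column PK constraint.
- credits: declared UNIQUE → unique.
- term: no UNIQUE or single-column PK constraint.
- gpa: no UNIQUE or single-column PK constraint.
- score: part of a composite PRIMARY KEY — only the tuple is unique, not this column on its own.
- grade_id: part of a composite PRIMARY KEY — only the tuple is unique, not this column on its own.
- due_date: no UNIQUE or single-column PK constraint.
- status: no UNIQUE or single-column PK constraint.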